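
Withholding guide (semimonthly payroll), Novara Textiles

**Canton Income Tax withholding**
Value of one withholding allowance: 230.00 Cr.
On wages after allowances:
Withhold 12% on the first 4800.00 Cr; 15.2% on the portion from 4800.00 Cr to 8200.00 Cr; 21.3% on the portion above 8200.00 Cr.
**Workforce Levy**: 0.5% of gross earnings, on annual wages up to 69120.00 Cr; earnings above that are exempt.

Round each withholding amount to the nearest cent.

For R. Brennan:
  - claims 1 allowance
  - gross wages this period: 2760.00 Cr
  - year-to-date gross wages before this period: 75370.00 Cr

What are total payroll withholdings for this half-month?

303.60 Cr

Canton Income Tax: taxable = 2760.00 Cr − 1×230.00 Cr = 2530.00 Cr
  12% × 2530.00 Cr = 303.60 Cr
Workforce Levy: YTD 75370.00 Cr ≥ cap 69120.00 Cr → 0.00 Cr
Total: 303.60 Cr + 0.00 Cr = 303.60 Cr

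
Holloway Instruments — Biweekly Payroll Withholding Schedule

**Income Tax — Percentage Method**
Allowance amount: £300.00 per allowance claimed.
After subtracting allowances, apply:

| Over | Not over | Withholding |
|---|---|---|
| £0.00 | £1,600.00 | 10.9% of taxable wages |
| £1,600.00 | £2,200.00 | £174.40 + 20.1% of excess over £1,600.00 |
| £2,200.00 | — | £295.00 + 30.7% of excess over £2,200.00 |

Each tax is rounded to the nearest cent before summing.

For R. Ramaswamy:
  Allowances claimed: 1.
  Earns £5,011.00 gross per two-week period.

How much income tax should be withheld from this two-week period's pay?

£1,065.88

Income Tax: taxable = £5,011.00 − 1×£300.00 = £4,711.00
  £295.00 + 30.7% × (£4,711.00 − £2,200.00) = £295.00 + 30.7% × £2,511.00 = £1,065.88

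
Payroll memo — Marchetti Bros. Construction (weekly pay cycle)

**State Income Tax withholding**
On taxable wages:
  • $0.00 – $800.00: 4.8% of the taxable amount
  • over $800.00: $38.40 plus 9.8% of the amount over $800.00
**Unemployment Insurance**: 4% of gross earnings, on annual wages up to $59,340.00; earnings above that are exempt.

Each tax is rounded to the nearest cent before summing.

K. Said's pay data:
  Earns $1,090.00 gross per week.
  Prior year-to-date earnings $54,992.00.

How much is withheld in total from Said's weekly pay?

$110.42

State Income Tax: taxable = $1,090.00
  $38.40 + 9.8% × ($1,090.00 − $800.00) = $38.40 + 9.8% × $290.00 = $66.82
Unemployment Insurance: 4% × $1,090.00 = $43.60
Total: $66.82 + $43.60 = $110.42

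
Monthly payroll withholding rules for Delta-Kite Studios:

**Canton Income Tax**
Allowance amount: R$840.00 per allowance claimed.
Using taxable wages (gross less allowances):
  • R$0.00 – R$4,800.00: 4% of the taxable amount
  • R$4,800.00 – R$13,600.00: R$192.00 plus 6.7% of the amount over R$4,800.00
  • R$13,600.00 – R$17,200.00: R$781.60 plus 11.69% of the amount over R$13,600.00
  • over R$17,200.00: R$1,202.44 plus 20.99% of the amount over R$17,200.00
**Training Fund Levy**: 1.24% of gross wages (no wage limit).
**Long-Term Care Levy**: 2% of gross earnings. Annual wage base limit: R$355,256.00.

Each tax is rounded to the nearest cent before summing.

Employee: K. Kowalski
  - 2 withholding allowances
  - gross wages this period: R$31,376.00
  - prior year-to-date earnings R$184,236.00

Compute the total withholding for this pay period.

R$4,841.93

Canton Income Tax: taxable = R$31,376.00 − 2×R$840.00 = R$29,696.00
  R$1,202.44 + 20.99% × (R$29,696.00 − R$17,200.00) = R$1,202.44 + 20.99% × R$12,496.00 = R$3,825.35
Training Fund Levy: 1.24% × R$31,376.00 = R$389.06
Long-Term Care Levy: 2% × R$31,376.00 = R$627.52
Total: R$3,825.35 + R$389.06 + R$627.52 = R$4,841.93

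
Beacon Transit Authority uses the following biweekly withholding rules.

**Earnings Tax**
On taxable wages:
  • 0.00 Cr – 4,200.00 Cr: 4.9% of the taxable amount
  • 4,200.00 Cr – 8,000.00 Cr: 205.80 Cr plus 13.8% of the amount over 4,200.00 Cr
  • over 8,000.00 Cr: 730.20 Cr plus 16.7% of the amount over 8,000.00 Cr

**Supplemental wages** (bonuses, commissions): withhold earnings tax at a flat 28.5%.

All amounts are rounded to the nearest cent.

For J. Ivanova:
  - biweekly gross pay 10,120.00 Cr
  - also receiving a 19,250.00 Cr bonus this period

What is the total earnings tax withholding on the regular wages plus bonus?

6,570.49 Cr

Earnings Tax: taxable = 10,120.00 Cr
  730.20 Cr + 16.7% × (10,120.00 Cr − 8,000.00 Cr) = 730.20 Cr + 16.7% × 2,120.00 Cr = 1,084.24 Cr
Supplemental (28.5% flat on bonus): 28.5% × 19,250.00 Cr = 5,486.25 Cr
Total earnings tax: 1,084.24 Cr + 5,486.25 Cr = 6,570.49 Cr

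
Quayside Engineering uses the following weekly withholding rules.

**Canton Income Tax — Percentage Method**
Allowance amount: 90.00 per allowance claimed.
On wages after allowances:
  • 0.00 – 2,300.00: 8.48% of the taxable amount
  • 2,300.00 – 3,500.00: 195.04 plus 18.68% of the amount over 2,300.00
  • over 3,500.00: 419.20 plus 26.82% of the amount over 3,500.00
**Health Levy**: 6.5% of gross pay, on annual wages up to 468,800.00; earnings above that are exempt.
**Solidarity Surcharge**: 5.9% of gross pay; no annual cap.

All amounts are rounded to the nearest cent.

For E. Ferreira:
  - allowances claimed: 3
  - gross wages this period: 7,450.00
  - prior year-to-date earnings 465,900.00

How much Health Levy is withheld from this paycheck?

Health Levy: cap 468,800.00 − YTD 465,900.00 = 2,900.00 subject; 6.5% × 2,900.00 = 188.50

188.50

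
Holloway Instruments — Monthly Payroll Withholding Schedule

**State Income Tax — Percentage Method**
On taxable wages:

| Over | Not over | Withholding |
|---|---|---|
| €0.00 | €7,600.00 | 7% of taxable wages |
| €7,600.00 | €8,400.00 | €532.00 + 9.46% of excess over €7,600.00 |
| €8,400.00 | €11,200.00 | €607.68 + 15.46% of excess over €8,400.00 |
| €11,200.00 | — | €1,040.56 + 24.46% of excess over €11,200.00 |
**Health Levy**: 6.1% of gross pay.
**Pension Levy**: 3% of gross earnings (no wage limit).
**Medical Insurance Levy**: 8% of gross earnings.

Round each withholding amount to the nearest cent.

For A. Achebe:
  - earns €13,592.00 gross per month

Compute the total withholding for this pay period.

State Income Tax: taxable = €13,592.00
  €1,040.56 + 24.46% × (€13,592.00 − €11,200.00) = €1,040.56 + 24.46% × €2,392.00 = €1,625.64
Health Levy: 6.1% × €13,592.00 = €829.11
Pension Levy: 3% × €13,592.00 = €407.76
Medical Insurance Levy: 8% × €13,592.00 = €1,087.36
Total: €1,625.64 + €829.11 + €407.76 + €1,087.36 = €3,949.87

€3,949.87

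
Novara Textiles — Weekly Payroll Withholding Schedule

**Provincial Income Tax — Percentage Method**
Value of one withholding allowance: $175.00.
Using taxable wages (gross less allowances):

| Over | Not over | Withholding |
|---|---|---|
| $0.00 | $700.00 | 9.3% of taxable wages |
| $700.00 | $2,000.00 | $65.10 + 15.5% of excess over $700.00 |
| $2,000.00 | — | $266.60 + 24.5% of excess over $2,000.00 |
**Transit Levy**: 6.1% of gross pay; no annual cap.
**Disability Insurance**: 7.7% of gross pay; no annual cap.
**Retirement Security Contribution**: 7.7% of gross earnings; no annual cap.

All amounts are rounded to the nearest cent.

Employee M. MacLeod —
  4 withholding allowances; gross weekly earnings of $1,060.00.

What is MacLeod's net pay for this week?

Provincial Income Tax: taxable = $1,060.00 − 4×$175.00 = $360.00
  9.3% × $360.00 = $33.48
Transit Levy: 6.1% × $1,060.00 = $64.66
Disability Insurance: 7.7% × $1,060.00 = $81.62
Retirement Security Contribution: 7.7% × $1,060.00 = $81.62
Total withheld: $33.48 + $64.66 + $81.62 + $81.62 = $261.38
Net pay: $1,060.00 − $261.38 = $798.62

$798.62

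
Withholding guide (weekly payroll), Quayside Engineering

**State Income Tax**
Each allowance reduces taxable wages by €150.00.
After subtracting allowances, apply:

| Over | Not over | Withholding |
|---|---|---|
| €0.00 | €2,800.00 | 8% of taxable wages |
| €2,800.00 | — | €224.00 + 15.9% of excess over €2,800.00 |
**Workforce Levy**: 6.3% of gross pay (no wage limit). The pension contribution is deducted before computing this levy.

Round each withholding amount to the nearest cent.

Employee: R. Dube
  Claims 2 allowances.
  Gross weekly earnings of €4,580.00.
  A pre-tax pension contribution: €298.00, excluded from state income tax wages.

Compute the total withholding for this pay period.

€681.71

State Income Tax: taxable = €4,580.00 − €298.00 − 2×€150.00 = €3,982.00
  €224.00 + 15.9% × (€3,982.00 − €2,800.00) = €224.00 + 15.9% × €1,182.00 = €411.94
Workforce Levy: 6.3% × €4,282.00 = €269.77
Total: €411.94 + €269.77 = €681.71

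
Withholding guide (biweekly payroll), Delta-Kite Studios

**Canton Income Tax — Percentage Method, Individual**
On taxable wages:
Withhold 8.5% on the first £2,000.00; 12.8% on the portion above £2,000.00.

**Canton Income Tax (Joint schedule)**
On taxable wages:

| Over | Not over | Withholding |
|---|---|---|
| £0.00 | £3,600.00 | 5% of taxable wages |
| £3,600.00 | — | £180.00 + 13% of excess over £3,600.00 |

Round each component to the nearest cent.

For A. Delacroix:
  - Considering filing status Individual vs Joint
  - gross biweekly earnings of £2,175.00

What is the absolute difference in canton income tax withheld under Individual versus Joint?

£83.65

Canton Income Tax (Individual): taxable = £2,175.00
  £170.00 + 12.8% × (£2,175.00 − £2,000.00) = £170.00 + 12.8% × £175.00 = £192.40
Canton Income Tax (Joint): taxable = £2,175.00
  5% × £2,175.00 = £108.75
Difference: |£192.40 − £108.75| = £83.65 (higher under Individual)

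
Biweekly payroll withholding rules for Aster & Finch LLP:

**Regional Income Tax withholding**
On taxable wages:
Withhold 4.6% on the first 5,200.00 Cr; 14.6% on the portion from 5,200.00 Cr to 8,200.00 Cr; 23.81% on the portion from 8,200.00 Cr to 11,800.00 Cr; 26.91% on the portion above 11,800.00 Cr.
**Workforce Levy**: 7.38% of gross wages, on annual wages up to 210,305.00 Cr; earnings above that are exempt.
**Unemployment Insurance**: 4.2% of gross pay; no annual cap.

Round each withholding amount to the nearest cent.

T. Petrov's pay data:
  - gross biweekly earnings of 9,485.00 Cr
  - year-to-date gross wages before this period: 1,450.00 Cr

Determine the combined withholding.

Regional Income Tax: taxable = 9,485.00 Cr
  677.20 Cr + 23.81% × (9,485.00 Cr − 8,200.00 Cr) = 677.20 Cr + 23.81% × 1,285.00 Cr = 983.16 Cr
Workforce Levy: 7.38% × 9,485.00 Cr = 699.99 Cr
Unemployment Insurance: 4.2% × 9,485.00 Cr = 398.37 Cr
Total: 983.16 Cr + 699.99 Cr + 398.37 Cr = 2,081.52 Cr

2,081.52 Cr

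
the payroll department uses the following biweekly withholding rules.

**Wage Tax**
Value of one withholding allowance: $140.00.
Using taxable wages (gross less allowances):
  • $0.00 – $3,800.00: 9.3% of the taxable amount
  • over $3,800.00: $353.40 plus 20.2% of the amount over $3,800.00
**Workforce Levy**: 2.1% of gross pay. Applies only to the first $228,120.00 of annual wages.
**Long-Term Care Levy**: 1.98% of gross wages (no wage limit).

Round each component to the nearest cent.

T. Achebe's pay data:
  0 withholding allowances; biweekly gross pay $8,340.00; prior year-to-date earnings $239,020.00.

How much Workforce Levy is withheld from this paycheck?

Workforce Levy: YTD $239,020.00 ≥ cap $228,120.00 → $0.00

$0.00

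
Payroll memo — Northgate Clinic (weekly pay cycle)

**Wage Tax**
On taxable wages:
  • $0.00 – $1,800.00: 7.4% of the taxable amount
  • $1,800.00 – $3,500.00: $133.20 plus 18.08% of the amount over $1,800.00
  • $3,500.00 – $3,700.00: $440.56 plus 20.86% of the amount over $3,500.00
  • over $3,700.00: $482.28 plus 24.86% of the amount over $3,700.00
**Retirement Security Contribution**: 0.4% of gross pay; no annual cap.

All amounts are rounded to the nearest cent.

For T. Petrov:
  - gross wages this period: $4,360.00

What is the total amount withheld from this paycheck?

Wage Tax: taxable = $4,360.00
  $482.28 + 24.86% × ($4,360.00 − $3,700.00) = $482.28 + 24.86% × $660.00 = $646.36
Retirement Security Contribution: 0.4% × $4,360.00 = $17.44
Total: $646.36 + $17.44 = $663.80

$663.80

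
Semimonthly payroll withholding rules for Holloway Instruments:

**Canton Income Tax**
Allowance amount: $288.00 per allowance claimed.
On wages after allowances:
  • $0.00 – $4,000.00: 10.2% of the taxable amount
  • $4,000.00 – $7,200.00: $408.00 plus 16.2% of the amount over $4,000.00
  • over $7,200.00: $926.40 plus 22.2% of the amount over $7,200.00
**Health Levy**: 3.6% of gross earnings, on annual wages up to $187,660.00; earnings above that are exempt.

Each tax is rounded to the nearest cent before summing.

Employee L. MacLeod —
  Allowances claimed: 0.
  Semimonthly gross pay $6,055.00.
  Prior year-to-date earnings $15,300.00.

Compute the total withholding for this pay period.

Canton Income Tax: taxable = $6,055.00
  $408.00 + 16.2% × ($6,055.00 − $4,000.00) = $408.00 + 16.2% × $2,055.00 = $740.91
Health Levy: 3.6% × $6,055.00 = $217.98
Total: $740.91 + $217.98 = $958.89

$958.89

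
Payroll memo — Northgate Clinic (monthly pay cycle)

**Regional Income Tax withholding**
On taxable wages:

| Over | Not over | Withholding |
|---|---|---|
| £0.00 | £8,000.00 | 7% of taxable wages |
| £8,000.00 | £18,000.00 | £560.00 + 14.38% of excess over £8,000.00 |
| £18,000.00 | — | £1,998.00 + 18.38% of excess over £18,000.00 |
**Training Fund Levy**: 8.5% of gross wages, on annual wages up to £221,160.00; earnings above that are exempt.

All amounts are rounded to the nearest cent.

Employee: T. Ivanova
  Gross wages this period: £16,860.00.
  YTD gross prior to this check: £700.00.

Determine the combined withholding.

Regional Income Tax: taxable = £16,860.00
  £560.00 + 14.38% × (£16,860.00 − £8,000.00) = £560.00 + 14.38% × £8,860.00 = £1,834.07
Training Fund Levy: 8.5% × £16,860.00 = £1,433.10
Total: £1,834.07 + £1,433.10 = £3,267.17

£3,267.17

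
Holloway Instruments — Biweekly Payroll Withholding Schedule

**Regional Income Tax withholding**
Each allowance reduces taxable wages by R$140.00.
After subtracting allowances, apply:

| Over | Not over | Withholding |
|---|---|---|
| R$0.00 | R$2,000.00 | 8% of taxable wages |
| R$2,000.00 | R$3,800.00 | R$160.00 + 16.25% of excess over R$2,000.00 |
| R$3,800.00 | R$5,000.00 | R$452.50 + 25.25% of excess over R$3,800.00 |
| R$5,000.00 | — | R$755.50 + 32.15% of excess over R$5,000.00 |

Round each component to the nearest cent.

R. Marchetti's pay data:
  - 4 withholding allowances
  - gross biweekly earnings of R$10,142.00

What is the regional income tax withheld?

Regional Income Tax: taxable = R$10,142.00 − 4×R$140.00 = R$9,582.00
  R$755.50 + 32.15% × (R$9,582.00 − R$5,000.00) = R$755.50 + 32.15% × R$4,582.00 = R$2,228.61

R$2,228.61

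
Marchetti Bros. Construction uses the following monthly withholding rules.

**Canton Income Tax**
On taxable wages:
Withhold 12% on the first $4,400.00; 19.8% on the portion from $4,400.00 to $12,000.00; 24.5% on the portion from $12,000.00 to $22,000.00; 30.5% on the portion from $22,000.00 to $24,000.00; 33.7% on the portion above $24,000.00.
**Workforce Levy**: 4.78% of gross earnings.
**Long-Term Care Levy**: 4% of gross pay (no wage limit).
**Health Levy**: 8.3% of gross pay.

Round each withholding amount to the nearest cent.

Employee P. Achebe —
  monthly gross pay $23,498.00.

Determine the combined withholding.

Canton Income Tax: taxable = $23,498.00
  $4,482.80 + 30.5% × ($23,498.00 − $22,000.00) = $4,482.80 + 30.5% × $1,498.00 = $4,939.69
Workforce Levy: 4.78% × $23,498.00 = $1,123.20
Long-Term Care Levy: 4% × $23,498.00 = $939.92
Health Levy: 8.3% × $23,498.00 = $1,950.33
Total: $4,939.69 + $1,123.20 + $939.92 + $1,950.33 = $8,953.14

$8,953.14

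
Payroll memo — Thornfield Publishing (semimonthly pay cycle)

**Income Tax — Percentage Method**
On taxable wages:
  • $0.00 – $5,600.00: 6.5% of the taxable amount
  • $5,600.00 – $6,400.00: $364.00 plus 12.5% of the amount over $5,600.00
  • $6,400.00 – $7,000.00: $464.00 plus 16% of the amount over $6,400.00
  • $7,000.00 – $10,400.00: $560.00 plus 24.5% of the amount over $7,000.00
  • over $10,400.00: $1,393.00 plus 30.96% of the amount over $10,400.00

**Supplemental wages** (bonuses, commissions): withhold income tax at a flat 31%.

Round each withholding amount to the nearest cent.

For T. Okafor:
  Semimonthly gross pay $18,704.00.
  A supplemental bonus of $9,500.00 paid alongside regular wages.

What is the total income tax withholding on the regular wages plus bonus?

$6,908.92

Income Tax: taxable = $18,704.00
  $1,393.00 + 30.96% × ($18,704.00 − $10,400.00) = $1,393.00 + 30.96% × $8,304.00 = $3,963.92
Supplemental (31% flat on bonus): 31% × $9,500.00 = $2,945.00
Total income tax: $3,963.92 + $2,945.00 = $6,908.92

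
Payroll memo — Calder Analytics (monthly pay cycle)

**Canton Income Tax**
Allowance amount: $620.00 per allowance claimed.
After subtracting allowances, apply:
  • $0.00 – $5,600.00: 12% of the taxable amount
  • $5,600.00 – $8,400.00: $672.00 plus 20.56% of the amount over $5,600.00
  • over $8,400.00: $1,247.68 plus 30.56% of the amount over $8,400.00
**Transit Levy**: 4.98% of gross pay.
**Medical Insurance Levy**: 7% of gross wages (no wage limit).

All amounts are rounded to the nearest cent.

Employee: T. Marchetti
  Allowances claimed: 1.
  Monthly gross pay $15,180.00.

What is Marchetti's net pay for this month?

$10,231.26

Canton Income Tax: taxable = $15,180.00 − 1×$620.00 = $14,560.00
  $1,247.68 + 30.56% × ($14,560.00 − $8,400.00) = $1,247.68 + 30.56% × $6,160.00 = $3,130.18
Transit Levy: 4.98% × $15,180.00 = $755.96
Medical Insurance Levy: 7% × $15,180.00 = $1,062.60
Total withheld: $3,130.18 + $755.96 + $1,062.60 = $4,948.74
Net pay: $15,180.00 − $4,948.74 = $10,231.26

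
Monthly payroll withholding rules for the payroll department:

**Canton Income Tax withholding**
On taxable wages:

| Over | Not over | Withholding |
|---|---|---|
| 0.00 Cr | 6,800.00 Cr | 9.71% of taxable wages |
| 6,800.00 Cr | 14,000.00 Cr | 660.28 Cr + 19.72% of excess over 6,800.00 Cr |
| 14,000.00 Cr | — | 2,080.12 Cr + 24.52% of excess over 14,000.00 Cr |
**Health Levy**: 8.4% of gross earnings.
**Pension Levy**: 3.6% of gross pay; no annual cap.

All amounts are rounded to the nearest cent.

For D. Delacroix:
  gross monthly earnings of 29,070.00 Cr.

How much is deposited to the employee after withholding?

Canton Income Tax: taxable = 29,070.00 Cr
  2,080.12 Cr + 24.52% × (29,070.00 Cr − 14,000.00 Cr) = 2,080.12 Cr + 24.52% × 15,070.00 Cr = 5,775.28 Cr
Health Levy: 8.4% × 29,070.00 Cr = 2,441.88 Cr
Pension Levy: 3.6% × 29,070.00 Cr = 1,046.52 Cr
Total withheld: 5,775.28 Cr + 2,441.88 Cr + 1,046.52 Cr = 9,263.68 Cr
Net pay: 29,070.00 Cr − 9,263.68 Cr = 19,806.32 Cr

19,806.32 Cr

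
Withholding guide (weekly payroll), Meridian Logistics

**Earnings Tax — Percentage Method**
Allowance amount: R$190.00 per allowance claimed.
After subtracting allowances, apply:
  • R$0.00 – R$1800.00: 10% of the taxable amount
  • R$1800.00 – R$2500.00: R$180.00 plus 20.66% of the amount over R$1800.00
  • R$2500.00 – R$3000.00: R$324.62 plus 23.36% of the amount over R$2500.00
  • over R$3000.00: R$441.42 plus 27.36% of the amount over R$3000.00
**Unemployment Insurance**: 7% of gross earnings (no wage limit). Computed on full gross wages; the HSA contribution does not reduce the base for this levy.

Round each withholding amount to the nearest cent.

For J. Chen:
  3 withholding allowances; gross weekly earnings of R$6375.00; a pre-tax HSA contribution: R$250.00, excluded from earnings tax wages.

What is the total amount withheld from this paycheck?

R$1586.72

Earnings Tax: taxable = R$6375.00 − R$250.00 − 3×R$190.00 = R$5555.00
  R$441.42 + 27.36% × (R$5555.00 − R$3000.00) = R$441.42 + 27.36% × R$2555.00 = R$1140.47
Unemployment Insurance: 7% × R$6375.00 = R$446.25
Total: R$1140.47 + R$446.25 = R$1586.72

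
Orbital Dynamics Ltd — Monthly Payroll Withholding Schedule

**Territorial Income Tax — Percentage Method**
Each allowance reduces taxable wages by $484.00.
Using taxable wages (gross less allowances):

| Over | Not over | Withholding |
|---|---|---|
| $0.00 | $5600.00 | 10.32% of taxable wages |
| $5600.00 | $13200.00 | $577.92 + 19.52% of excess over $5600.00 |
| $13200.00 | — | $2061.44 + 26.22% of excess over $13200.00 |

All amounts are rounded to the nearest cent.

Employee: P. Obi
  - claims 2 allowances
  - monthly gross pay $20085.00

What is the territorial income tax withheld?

Territorial Income Tax: taxable = $20085.00 − 2×$484.00 = $19117.00
  $2061.44 + 26.22% × ($19117.00 − $13200.00) = $2061.44 + 26.22% × $5917.00 = $3612.88

$3612.88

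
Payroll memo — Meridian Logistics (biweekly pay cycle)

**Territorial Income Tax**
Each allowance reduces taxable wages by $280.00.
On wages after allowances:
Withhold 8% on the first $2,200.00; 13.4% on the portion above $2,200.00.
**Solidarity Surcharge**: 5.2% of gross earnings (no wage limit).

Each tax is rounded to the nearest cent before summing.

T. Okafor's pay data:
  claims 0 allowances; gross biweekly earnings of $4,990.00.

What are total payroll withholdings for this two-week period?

$809.34

Territorial Income Tax: taxable = $4,990.00
  $176.00 + 13.4% × ($4,990.00 − $2,200.00) = $176.00 + 13.4% × $2,790.00 = $549.86
Solidarity Surcharge: 5.2% × $4,990.00 = $259.48
Total: $549.86 + $259.48 = $809.34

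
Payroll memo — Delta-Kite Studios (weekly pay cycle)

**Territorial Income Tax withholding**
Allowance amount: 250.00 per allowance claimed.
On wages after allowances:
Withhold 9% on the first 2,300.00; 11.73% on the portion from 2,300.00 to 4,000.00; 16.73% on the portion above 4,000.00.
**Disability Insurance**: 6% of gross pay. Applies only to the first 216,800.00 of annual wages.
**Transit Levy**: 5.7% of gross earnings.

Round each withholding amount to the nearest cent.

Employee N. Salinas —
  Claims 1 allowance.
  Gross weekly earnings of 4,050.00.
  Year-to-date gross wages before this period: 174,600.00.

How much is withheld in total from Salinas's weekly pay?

856.80

Territorial Income Tax: taxable = 4,050.00 − 1×250.00 = 3,800.00
  207.00 + 11.73% × (3,800.00 − 2,300.00) = 207.00 + 11.73% × 1,500.00 = 382.95
Disability Insurance: 6% × 4,050.00 = 243.00
Transit Levy: 5.7% × 4,050.00 = 230.85
Total: 382.95 + 243.00 + 230.85 = 856.80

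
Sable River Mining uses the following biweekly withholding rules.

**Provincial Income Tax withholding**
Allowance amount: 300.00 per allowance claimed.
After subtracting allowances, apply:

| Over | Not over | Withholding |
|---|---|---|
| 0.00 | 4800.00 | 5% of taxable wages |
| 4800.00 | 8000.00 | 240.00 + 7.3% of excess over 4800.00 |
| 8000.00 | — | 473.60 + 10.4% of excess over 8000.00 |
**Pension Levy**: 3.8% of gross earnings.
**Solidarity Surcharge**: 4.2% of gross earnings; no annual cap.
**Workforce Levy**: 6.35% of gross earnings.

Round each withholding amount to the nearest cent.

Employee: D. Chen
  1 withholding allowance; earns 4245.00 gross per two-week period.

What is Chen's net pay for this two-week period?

3438.59

Provincial Income Tax: taxable = 4245.00 − 1×300.00 = 3945.00
  5% × 3945.00 = 197.25
Pension Levy: 3.8% × 4245.00 = 161.31
Solidarity Surcharge: 4.2% × 4245.00 = 178.29
Workforce Levy: 6.35% × 4245.00 = 269.56
Total withheld: 197.25 + 161.31 + 178.29 + 269.56 = 806.41
Net pay: 4245.00 − 806.41 = 3438.59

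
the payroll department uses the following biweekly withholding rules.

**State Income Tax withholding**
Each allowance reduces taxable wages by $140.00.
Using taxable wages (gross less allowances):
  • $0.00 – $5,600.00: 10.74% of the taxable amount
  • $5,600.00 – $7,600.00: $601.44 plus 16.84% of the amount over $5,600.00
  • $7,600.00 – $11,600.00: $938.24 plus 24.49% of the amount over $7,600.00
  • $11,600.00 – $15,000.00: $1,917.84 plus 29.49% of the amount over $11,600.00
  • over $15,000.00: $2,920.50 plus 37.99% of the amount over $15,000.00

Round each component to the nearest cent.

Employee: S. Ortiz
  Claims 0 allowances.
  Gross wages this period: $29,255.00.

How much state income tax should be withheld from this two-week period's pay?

$8,335.97

State Income Tax: taxable = $29,255.00
  $2,920.50 + 37.99% × ($29,255.00 − $15,000.00) = $2,920.50 + 37.99% × $14,255.00 = $8,335.97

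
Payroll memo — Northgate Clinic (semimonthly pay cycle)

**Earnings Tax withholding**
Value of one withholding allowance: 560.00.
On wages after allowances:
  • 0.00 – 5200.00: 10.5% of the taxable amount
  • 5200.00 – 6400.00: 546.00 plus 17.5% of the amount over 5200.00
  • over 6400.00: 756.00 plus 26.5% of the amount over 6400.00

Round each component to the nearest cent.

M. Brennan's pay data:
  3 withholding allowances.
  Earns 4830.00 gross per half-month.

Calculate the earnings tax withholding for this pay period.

330.75

Earnings Tax: taxable = 4830.00 − 3×560.00 = 3150.00
  10.5% × 3150.00 = 330.75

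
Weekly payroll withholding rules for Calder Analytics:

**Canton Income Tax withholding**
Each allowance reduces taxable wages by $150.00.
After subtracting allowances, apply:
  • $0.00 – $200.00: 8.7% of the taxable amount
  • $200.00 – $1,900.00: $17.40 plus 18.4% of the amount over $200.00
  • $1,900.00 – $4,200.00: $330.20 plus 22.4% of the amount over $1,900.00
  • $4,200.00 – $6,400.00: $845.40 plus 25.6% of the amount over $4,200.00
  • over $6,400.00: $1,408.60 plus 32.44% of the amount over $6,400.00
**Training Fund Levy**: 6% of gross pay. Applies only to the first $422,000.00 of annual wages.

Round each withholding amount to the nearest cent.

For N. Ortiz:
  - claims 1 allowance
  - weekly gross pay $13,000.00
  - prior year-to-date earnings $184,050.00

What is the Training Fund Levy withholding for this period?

$780.00

Training Fund Levy: 6% × $13,000.00 = $780.00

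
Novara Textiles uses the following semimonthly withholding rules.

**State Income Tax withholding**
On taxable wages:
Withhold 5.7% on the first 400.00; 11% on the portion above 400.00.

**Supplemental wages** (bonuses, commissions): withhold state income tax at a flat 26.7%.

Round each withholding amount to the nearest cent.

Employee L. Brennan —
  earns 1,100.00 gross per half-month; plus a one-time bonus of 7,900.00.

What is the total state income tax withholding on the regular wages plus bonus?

2,209.10

State Income Tax: taxable = 1,100.00
  22.80 + 11% × (1,100.00 − 400.00) = 22.80 + 11% × 700.00 = 99.80
Supplemental (26.7% flat on bonus): 26.7% × 7,900.00 = 2,109.30
Total state income tax: 99.80 + 2,109.30 = 2,209.10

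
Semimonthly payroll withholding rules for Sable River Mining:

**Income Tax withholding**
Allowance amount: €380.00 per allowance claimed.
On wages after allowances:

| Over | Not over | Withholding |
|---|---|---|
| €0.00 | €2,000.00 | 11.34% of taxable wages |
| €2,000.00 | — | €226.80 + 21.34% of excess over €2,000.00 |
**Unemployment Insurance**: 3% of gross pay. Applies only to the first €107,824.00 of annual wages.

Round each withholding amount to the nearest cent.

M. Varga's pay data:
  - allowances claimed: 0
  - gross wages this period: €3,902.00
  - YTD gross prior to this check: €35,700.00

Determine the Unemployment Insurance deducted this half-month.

€117.06

Unemployment Insurance: 3% × €3,902.00 = €117.06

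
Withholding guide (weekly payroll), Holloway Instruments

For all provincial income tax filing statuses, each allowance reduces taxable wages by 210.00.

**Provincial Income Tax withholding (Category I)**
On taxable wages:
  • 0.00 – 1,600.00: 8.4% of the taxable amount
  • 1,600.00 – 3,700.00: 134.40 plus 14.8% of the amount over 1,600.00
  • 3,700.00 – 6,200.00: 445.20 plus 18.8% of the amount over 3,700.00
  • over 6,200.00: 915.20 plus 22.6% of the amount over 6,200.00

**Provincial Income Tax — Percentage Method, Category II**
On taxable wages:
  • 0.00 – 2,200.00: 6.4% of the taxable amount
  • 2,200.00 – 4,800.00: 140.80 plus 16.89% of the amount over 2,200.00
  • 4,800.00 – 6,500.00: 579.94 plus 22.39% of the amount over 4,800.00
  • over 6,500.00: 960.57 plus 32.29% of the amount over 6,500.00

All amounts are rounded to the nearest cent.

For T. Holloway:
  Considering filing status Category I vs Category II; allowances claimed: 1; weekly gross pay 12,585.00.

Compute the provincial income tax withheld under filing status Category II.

2,857.61

Provincial Income Tax (Category II): taxable = 12,585.00 − 1×210.00 = 12,375.00
  960.57 + 32.29% × (12,375.00 − 6,500.00) = 960.57 + 32.29% × 5,875.00 = 2,857.61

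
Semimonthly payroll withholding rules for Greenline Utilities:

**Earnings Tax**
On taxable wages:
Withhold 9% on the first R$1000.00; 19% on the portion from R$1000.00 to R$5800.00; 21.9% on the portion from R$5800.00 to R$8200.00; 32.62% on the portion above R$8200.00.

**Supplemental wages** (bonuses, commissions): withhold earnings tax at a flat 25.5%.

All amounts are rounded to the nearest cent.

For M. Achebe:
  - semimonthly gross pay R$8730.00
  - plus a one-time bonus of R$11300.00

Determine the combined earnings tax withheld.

R$4581.99

Earnings Tax: taxable = R$8730.00
  R$1527.60 + 32.62% × (R$8730.00 − R$8200.00) = R$1527.60 + 32.62% × R$530.00 = R$1700.49
Supplemental (25.5% flat on bonus): 25.5% × R$11300.00 = R$2881.50
Total earnings tax: R$1700.49 + R$2881.50 = R$4581.99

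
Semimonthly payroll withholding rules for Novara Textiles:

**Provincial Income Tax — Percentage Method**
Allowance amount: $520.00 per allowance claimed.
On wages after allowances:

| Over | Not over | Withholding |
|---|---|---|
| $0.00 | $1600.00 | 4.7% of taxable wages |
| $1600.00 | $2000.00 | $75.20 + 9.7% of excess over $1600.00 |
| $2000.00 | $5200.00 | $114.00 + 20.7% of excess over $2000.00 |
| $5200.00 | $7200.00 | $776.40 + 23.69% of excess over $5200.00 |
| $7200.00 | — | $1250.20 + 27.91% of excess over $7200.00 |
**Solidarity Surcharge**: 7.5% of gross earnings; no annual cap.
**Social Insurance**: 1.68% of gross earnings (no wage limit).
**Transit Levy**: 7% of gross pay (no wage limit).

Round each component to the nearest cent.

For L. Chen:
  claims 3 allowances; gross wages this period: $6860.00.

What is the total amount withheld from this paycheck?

$1910.04

Provincial Income Tax: taxable = $6860.00 − 3×$520.00 = $5300.00
  $776.40 + 23.69% × ($5300.00 − $5200.00) = $776.40 + 23.69% × $100.00 = $800.09
Solidarity Surcharge: 7.5% × $6860.00 = $514.50
Social Insurance: 1.68% × $6860.00 = $115.25
Transit Levy: 7% × $6860.00 = $480.20
Total: $800.09 + $514.50 + $115.25 + $480.20 = $1910.04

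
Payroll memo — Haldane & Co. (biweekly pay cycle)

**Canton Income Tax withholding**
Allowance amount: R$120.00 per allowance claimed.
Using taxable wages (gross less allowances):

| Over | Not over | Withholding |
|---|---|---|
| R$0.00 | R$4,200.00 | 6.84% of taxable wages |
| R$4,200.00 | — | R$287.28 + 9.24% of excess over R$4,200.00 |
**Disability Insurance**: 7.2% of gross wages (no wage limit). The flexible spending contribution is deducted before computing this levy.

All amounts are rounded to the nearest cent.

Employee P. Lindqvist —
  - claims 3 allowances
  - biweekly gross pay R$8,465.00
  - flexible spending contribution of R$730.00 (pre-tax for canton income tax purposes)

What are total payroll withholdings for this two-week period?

Canton Income Tax: taxable = R$8,465.00 − R$730.00 − 3×R$120.00 = R$7,375.00
  R$287.28 + 9.24% × (R$7,375.00 − R$4,200.00) = R$287.28 + 9.24% × R$3,175.00 = R$580.65
Disability Insurance: 7.2% × R$7,735.00 = R$556.92
Total: R$580.65 + R$556.92 = R$1,137.57

R$1,137.57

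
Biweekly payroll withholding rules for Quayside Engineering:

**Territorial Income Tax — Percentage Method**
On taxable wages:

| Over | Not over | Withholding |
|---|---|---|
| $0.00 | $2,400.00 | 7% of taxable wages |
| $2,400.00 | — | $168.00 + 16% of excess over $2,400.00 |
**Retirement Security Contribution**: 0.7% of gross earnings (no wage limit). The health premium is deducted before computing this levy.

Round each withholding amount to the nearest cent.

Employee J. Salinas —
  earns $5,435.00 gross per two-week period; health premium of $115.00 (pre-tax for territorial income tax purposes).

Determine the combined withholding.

Territorial Income Tax: taxable = $5,435.00 − $115.00 = $5,320.00
  $168.00 + 16% × ($5,320.00 − $2,400.00) = $168.00 + 16% × $2,920.00 = $635.20
Retirement Security Contribution: 0.7% × $5,320.00 = $37.24
Total: $635.20 + $37.24 = $672.44

$672.44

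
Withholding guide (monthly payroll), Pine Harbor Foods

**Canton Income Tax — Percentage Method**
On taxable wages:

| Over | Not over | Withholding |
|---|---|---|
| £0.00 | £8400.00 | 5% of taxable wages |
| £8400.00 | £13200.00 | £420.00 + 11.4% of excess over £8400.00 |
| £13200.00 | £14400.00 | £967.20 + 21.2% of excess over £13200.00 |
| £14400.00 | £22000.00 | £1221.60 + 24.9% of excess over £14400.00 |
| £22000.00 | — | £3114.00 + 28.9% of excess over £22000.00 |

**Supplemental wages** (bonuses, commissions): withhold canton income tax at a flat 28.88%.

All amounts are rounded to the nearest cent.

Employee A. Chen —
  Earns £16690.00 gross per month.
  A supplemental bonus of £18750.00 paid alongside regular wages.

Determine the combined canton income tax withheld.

£7206.81

Canton Income Tax: taxable = £16690.00
  £1221.60 + 24.9% × (£16690.00 − £14400.00) = £1221.60 + 24.9% × £2290.00 = £1791.81
Supplemental (28.88% flat on bonus): 28.88% × £18750.00 = £5415.00
Total canton income tax: £1791.81 + £5415.00 = £7206.81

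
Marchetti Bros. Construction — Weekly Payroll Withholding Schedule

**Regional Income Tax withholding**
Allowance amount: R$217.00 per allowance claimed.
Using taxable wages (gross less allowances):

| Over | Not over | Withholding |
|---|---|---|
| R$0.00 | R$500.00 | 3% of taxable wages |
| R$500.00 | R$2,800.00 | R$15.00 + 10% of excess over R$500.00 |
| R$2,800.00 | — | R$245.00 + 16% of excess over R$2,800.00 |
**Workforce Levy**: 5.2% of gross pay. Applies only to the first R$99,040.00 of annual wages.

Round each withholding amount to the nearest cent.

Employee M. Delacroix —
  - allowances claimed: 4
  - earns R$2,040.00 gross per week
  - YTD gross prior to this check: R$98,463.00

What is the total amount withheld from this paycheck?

Regional Income Tax: taxable = R$2,040.00 − 4×R$217.00 = R$1,172.00
  R$15.00 + 10% × (R$1,172.00 − R$500.00) = R$15.00 + 10% × R$672.00 = R$82.20
Workforce Levy: cap R$99,040.00 − YTD R$98,463.00 = R$577.00 subject; 5.2% × R$577.00 = R$30.00
Total: R$82.20 + R$30.00 = R$112.20

R$112.20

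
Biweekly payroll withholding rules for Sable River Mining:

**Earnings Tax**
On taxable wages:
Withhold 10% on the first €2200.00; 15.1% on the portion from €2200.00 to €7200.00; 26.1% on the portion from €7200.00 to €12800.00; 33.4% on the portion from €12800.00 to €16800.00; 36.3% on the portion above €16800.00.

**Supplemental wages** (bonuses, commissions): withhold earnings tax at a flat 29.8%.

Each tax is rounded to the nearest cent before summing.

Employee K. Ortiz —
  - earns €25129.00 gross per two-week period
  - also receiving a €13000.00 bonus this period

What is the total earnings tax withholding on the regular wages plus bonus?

Earnings Tax: taxable = €25129.00
  €3772.60 + 36.3% × (€25129.00 − €16800.00) = €3772.60 + 36.3% × €8329.00 = €6796.03
Supplemental (29.8% flat on bonus): 29.8% × €13000.00 = €3874.00
Total earnings tax: €6796.03 + €3874.00 = €10670.03

€10670.03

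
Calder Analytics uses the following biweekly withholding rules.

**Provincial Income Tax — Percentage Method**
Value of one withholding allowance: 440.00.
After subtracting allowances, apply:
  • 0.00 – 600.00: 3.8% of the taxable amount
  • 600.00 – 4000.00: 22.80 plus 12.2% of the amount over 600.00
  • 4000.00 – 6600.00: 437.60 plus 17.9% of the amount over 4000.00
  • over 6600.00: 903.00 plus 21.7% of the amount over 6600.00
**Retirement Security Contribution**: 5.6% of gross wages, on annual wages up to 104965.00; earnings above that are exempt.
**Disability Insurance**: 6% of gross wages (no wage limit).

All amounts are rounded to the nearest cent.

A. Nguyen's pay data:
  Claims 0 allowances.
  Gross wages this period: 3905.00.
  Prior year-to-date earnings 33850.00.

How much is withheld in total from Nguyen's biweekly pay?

878.99

Provincial Income Tax: taxable = 3905.00
  22.80 + 12.2% × (3905.00 − 600.00) = 22.80 + 12.2% × 3305.00 = 426.01
Retirement Security Contribution: 5.6% × 3905.00 = 218.68
Disability Insurance: 6% × 3905.00 = 234.30
Total: 426.01 + 218.68 + 234.30 = 878.99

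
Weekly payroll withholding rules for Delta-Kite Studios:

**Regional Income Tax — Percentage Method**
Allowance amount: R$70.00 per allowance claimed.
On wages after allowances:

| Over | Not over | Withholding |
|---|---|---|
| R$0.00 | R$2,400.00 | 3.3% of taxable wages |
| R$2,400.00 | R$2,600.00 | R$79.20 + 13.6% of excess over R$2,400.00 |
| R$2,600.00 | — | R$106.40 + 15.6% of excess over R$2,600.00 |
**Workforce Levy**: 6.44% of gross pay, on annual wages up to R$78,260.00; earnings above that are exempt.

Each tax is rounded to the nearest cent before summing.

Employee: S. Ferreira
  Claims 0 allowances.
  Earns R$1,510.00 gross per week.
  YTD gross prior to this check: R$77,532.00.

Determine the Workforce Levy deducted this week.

Workforce Levy: cap R$78,260.00 − YTD R$77,532.00 = R$728.00 subject; 6.44% × R$728.00 = R$46.88

R$46.88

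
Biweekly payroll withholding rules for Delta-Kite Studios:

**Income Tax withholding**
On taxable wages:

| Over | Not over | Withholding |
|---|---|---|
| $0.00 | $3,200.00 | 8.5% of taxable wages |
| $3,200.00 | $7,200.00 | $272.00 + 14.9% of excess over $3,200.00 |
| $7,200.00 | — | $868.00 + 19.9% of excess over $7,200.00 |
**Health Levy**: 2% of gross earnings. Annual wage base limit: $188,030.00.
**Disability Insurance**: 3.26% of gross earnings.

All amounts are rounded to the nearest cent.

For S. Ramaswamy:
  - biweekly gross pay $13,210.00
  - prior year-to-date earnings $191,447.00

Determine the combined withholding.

Income Tax: taxable = $13,210.00
  $868.00 + 19.9% × ($13,210.00 − $7,200.00) = $868.00 + 19.9% × $6,010.00 = $2,063.99
Health Levy: YTD $191,447.00 ≥ cap $188,030.00 → $0.00
Disability Insurance: 3.26% × $13,210.00 = $430.65
Total: $2,063.99 + $0.00 + $430.65 = $2,494.64

$2,494.64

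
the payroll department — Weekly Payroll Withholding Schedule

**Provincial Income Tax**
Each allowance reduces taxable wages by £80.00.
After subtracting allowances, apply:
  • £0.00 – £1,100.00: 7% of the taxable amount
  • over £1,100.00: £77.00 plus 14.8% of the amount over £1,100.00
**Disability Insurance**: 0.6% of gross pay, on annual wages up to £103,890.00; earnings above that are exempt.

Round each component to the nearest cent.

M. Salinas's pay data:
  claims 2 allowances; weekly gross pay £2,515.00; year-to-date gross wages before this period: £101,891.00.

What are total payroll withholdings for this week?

Provincial Income Tax: taxable = £2,515.00 − 2×£80.00 = £2,355.00
  £77.00 + 14.8% × (£2,355.00 − £1,100.00) = £77.00 + 14.8% × £1,255.00 = £262.74
Disability Insurance: cap £103,890.00 − YTD £101,891.00 = £1,999.00 subject; 0.6% × £1,999.00 = £11.99
Total: £262.74 + £11.99 = £274.73

£274.73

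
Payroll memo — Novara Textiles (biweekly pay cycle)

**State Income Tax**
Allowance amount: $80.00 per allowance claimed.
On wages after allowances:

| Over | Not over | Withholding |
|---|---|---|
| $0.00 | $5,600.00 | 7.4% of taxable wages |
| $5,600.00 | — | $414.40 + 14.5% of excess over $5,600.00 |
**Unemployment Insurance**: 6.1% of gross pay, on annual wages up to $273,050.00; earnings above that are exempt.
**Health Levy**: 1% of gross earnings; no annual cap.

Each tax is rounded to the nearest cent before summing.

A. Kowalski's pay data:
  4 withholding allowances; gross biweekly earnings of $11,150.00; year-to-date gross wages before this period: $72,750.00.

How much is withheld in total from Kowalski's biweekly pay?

State Income Tax: taxable = $11,150.00 − 4×$80.00 = $10,830.00
  $414.40 + 14.5% × ($10,830.00 − $5,600.00) = $414.40 + 14.5% × $5,230.00 = $1,172.75
Unemployment Insurance: 6.1% × $11,150.00 = $680.15
Health Levy: 1% × $11,150.00 = $111.50
Total: $1,172.75 + $680.15 + $111.50 = $1,964.40

$1,964.40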